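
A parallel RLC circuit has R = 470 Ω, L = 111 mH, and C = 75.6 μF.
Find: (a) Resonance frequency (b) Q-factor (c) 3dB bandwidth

Step 1 — Resonance: ω₀ = 1/√(LC) = 1/√(0.111·7.56e-05) = 345.2 rad/s.
Step 2 — f₀ = ω₀/(2π) = 54.94 Hz.
Step 3 — Parallel Q: Q = R/(ω₀L) = 470/(345.2·0.111) = 12.27.
Step 4 — Bandwidth: Δω = ω₀/Q = 28.14 rad/s; BW = Δω/(2π) = 4.479 Hz.

(a) f₀ = 54.94 Hz  (b) Q = 12.27  (c) BW = 4.479 Hz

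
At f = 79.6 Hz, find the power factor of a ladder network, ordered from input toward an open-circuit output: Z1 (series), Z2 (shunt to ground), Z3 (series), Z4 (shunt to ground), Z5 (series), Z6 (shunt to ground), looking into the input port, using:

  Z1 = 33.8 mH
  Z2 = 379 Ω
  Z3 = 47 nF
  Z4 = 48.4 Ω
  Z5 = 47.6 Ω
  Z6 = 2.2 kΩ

Step 1 — Angular frequency: ω = 2π·f = 2π·79.6 = 500.1 rad/s.
Step 2 — Component impedances:
  Z1: Z = jωL = j·500.1·0.0338 = 0 + j16.9 Ω
  Z2: Z = R = 379 Ω
  Z3: Z = 1/(jωC) = -j/(ω·C) = 0 - j4.254e+04 Ω
  Z4: Z = R = 48.4 Ω
  Z5: Z = R = 47.6 Ω
  Z6: Z = R = 2200 Ω
Step 3 — Ladder network (open output): work backward from the far end, alternating series and parallel combinations. Z_in = 379 + j13.53 Ω = 379.2∠2.0° Ω.
Step 4 — Power factor: PF = cos(φ) = Re(Z)/|Z| = 378.97/379.21 = 0.9994.
Step 5 — Type: Im(Z) = 13.53 ⇒ lagging (phase φ = 2.0°).

PF = 0.9994 (lagging, φ = 2.0°)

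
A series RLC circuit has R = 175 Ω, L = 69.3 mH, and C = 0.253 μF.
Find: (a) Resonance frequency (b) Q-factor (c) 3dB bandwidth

Step 1 — Resonance condition Im(Z)=0 gives ω₀ = 1/√(LC).
Step 2 — ω₀ = 1/√(0.0693·2.53e-07) = 7552 rad/s.
Step 3 — f₀ = ω₀/(2π) = 1202 Hz.
Step 4 — Series Q: Q = ω₀L/R = 7552·0.0693/175 = 2.991.
Step 5 — 3dB bandwidth: Δω = ω₀/Q = 2525 rad/s; BW = Δω/(2π) = 401.9 Hz.

(a) f₀ = 1202 Hz  (b) Q = 2.991  (c) BW = 401.9 Hz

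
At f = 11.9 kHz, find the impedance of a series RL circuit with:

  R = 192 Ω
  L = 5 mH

Step 1 — Angular frequency: ω = 2π·f = 2π·1.19e+04 = 7.477e+04 rad/s.
Step 2 — Component impedances:
  R: Z = R = 192 Ω
  L: Z = jωL = j·7.477e+04·0.005 = 0 + j373.8 Ω
Step 3 — Series combination: Z_total = R + L = 192 + j373.8 Ω = 420.3∠62.8° Ω.

Z = 192 + j373.8 Ω = 420.3∠62.8° Ω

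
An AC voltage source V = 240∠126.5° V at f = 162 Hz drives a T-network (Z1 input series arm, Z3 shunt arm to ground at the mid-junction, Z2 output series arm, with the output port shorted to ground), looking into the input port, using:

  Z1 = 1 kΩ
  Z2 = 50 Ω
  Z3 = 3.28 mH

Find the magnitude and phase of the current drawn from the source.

Step 1 — Angular frequency: ω = 2π·f = 2π·162 = 1018 rad/s.
Step 2 — Component impedances:
  Z1: Z = R = 1000 Ω
  Z2: Z = R = 50 Ω
  Z3: Z = jωL = j·1018·0.00328 = 0 + j3.339 Ω
Step 3 — With the output port shorted to ground, the output series arm Z2 runs from the junction to ground; the shunt arm Z3 also runs from the junction to ground. They appear in parallel: Z3 || Z2 = 0.2219 + j3.324 Ω.
Step 4 — Series with input arm Z1: Z_in = Z1 + (Z3 || Z2) = 1000 + j3.324 Ω = 1000∠0.2° Ω.
Step 5 — Source phasor: V = 240∠126.5° V = -142.8 + j192.9 V.
Step 6 — Ohm's law: I = V / Z_total = (-142.8 + j192.9) / (1000 + j3.324) = -0.1421 + j0.1934 A.
Step 7 — Convert to polar: |I| = 0.2399 A, ∠I = 126.3°.

I = 0.2399∠126.3° A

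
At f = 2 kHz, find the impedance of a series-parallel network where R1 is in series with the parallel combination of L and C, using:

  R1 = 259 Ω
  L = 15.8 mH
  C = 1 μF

Step 1 — Angular frequency: ω = 2π·f = 2π·2000 = 1.257e+04 rad/s.
Step 2 — Component impedances:
  R1: Z = R = 259 Ω
  L: Z = jωL = j·1.257e+04·0.0158 = 0 + j198.5 Ω
  C: Z = 1/(jωC) = -j/(ω·C) = 0 - j79.58 Ω
Step 3 — Parallel branch: L || C = 1/(1/L + 1/C) = 0 - j132.8 Ω.
Step 4 — Series with R1: Z_total = R1 + (L || C) = 259 - j132.8 Ω = 291.1∠-27.1° Ω.

Z = 259 - j132.8 Ω = 291.1∠-27.1° Ω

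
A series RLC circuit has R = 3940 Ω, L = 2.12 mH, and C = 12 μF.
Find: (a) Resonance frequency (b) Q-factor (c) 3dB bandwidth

Step 1 — Resonance: ω₀ = 1/√(LC) = 1/√(0.00212·1.2e-05) = 6270 rad/s.
Step 2 — f₀ = ω₀/(2π) = 997.8 Hz.
Step 3 — Series Q: Q = ω₀L/R = 6270·0.00212/3940 = 0.003374.
Step 4 — Bandwidth: Δω = ω₀/Q = 1.858e+06 rad/s; BW = Δω/(2π) = 2.958e+05 Hz.

(a) f₀ = 997.8 Hz  (b) Q = 0.003374  (c) BW = 2.958e+05 Hz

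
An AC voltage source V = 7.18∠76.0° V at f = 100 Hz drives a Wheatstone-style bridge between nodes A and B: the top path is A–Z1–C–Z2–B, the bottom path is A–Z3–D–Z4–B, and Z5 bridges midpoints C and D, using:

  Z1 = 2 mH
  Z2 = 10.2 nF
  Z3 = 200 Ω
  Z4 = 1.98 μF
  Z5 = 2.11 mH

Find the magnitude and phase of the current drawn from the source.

Step 1 — Angular frequency: ω = 2π·f = 2π·100 = 628.3 rad/s.
Step 2 — Component impedances:
  Z1: Z = jωL = j·628.3·0.002 = 0 + j1.257 Ω
  Z2: Z = 1/(jωC) = -j/(ω·C) = 0 - j1.56e+05 Ω
  Z3: Z = R = 200 Ω
  Z4: Z = 1/(jωC) = -j/(ω·C) = 0 - j803.8 Ω
  Z5: Z = jωL = j·628.3·0.00211 = 0 + j1.326 Ω
Step 3 — Bridge requires nodal analysis (the Z5 bridge couples midpoints C and D, so the two paths cannot be reduced to a simple series/parallel combination). Setting node B to ground and injecting 1 A at node A, the 3-node admittance system at A, C, D solves to V_A = Z_AB = 0.03316 - j797.1 Ω = 797.1∠-90.0° Ω.
Step 4 — Source phasor: V = 7.18∠76.0° V = 1.737 + j6.967 V.
Step 5 — Ohm's law: I = V / Z_total = (1.737 + j6.967) / (0.03316 - j797.1) = -0.00874 + j0.002179 A.
Step 6 — Convert to polar: |I| = 0.009007 A, ∠I = 166.0°.

I = 0.009007∠166.0° A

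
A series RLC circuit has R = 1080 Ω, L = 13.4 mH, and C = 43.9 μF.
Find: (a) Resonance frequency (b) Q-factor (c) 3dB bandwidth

Step 1 — Resonance condition Im(Z)=0 gives ω₀ = 1/√(LC).
Step 2 — ω₀ = 1/√(0.0134·4.39e-05) = 1304 rad/s.
Step 3 — f₀ = ω₀/(2π) = 207.5 Hz.
Step 4 — Series Q: Q = ω₀L/R = 1304·0.0134/1080 = 0.01618.
Step 5 — 3dB bandwidth: Δω = ω₀/Q = 8.06e+04 rad/s; BW = Δω/(2π) = 1.283e+04 Hz.

(a) f₀ = 207.5 Hz  (b) Q = 0.01618  (c) BW = 1.283e+04 Hz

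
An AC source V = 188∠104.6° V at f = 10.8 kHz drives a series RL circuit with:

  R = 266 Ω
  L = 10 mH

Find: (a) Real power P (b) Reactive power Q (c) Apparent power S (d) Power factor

Step 1 — Angular frequency: ω = 2π·f = 2π·1.08e+04 = 6.786e+04 rad/s.
Step 2 — Component impedances:
  R: Z = R = 266 Ω
  L: Z = jωL = j·6.786e+04·0.01 = 0 + j678.6 Ω
Step 3 — Series combination: Z_total = R + L = 266 + j678.6 Ω = 728.9∠68.6° Ω.
Step 4 — Source phasor: V = 188∠104.6° V = -47.39 + j181.9 V.
Step 5 — Current: I = V / Z = 0.2087 + j0.1516 A = 0.2579∠36.0° A.
Step 6 — Complex power: S = V·I* = 17.7 + j45.15 VA.
Step 7 — Real power: P = Re(S) = 17.7 W.
Step 8 — Reactive power: Q = Im(S) = 45.15 VAR.
Step 9 — Apparent power: |S| = 48.49 VA.
Step 10 — Power factor: PF = P/|S| = 0.365 (lagging).

(a) P = 17.7 W  (b) Q = 45.15 VAR  (c) S = 48.49 VA  (d) PF = 0.365 (lagging)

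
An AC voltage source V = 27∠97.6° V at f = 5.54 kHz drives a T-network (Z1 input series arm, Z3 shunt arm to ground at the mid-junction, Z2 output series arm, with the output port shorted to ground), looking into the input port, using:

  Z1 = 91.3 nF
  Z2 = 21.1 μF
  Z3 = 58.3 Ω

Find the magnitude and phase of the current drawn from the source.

Step 1 — Angular frequency: ω = 2π·f = 2π·5540 = 3.481e+04 rad/s.
Step 2 — Component impedances:
  Z1: Z = 1/(jωC) = -j/(ω·C) = 0 - j314.7 Ω
  Z2: Z = 1/(jωC) = -j/(ω·C) = 0 - j1.362 Ω
  Z3: Z = R = 58.3 Ω
Step 3 — With the output port shorted to ground, the output series arm Z2 runs from the junction to ground; the shunt arm Z3 also runs from the junction to ground. They appear in parallel: Z3 || Z2 = 0.03178 - j1.361 Ω.
Step 4 — Series with input arm Z1: Z_in = Z1 + (Z3 || Z2) = 0.03178 - j316 Ω = 316∠-90.0° Ω.
Step 5 — Source phasor: V = 27∠97.6° V = -3.571 + j26.76 V.
Step 6 — Ohm's law: I = V / Z_total = (-3.571 + j26.76) / (0.03178 - j316) = -0.08469 - j0.01129 A.
Step 7 — Convert to polar: |I| = 0.08544 A, ∠I = -172.4°.

I = 0.08544∠-172.4° A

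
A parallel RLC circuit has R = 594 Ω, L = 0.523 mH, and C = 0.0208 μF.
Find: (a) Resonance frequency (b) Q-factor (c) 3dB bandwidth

Step 1 — Resonance: ω₀ = 1/√(LC) = 1/√(0.000523·2.08e-08) = 3.032e+05 rad/s.
Step 2 — f₀ = ω₀/(2π) = 4.825e+04 Hz.
Step 3 — Parallel Q: Q = R/(ω₀L) = 594/(3.032e+05·0.000523) = 3.746.
Step 4 — Bandwidth: Δω = ω₀/Q = 8.094e+04 rad/s; BW = Δω/(2π) = 1.288e+04 Hz.

(a) f₀ = 4.825e+04 Hz  (b) Q = 3.746  (c) BW = 1.288e+04 Hz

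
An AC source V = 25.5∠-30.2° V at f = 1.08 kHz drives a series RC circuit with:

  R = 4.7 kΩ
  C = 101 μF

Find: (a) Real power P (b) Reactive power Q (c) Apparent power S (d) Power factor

Step 1 — Angular frequency: ω = 2π·f = 2π·1080 = 6786 rad/s.
Step 2 — Component impedances:
  R: Z = R = 4700 Ω
  C: Z = 1/(jωC) = -j/(ω·C) = 0 - j1.459 Ω
Step 3 — Series combination: Z_total = R + C = 4700 - j1.459 Ω = 4700∠-0.0° Ω.
Step 4 — Source phasor: V = 25.5∠-30.2° V = 22.04 - j12.83 V.
Step 5 — Current: I = V / Z = 0.00469 - j0.002728 A = 0.005426∠-30.2° A.
Step 6 — Complex power: S = V·I* = 0.1384 - j4.295e-05 VA.
Step 7 — Real power: P = Re(S) = 0.1384 W.
Step 8 — Reactive power: Q = Im(S) = -4.295e-05 VAR.
Step 9 — Apparent power: |S| = 0.1384 VA.
Step 10 — Power factor: PF = P/|S| = 1 (leading).

(a) P = 0.1384 W  (b) Q = -4.295e-05 VAR  (c) S = 0.1384 VA  (d) PF = 1 (leading)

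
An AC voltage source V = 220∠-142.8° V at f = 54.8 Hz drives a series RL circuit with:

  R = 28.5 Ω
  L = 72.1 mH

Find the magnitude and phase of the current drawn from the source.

Step 1 — Angular frequency: ω = 2π·f = 2π·54.8 = 344.3 rad/s.
Step 2 — Component impedances:
  R: Z = R = 28.5 Ω
  L: Z = jωL = j·344.3·0.0721 = 0 + j24.83 Ω
Step 3 — Series combination: Z_total = R + L = 28.5 + j24.83 Ω = 37.8∠41.1° Ω.
Step 4 — Source phasor: V = 220∠-142.8° V = -175.2 - j133 V.
Step 5 — Ohm's law: I = V / Z_total = (-175.2 - j133) / (28.5 + j24.83) = -5.808 + j0.3916 A.
Step 6 — Convert to polar: |I| = 5.821 A, ∠I = 176.1°.

I = 5.821∠176.1° A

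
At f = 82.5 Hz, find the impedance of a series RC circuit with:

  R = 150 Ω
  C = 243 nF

Step 1 — Angular frequency: ω = 2π·f = 2π·82.5 = 518.4 rad/s.
Step 2 — Component impedances:
  R: Z = R = 150 Ω
  C: Z = 1/(jωC) = -j/(ω·C) = 0 - j7939 Ω
Step 3 — Series combination: Z_total = R + C = 150 - j7939 Ω = 7940∠-88.9° Ω.

Z = 150 - j7939 Ω = 7940∠-88.9° Ω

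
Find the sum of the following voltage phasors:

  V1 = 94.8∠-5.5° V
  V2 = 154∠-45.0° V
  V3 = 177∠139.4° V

Step 1 — Convert each phasor to rectangular form:
  V1 = 94.8·(cos(-5.5°) + j·sin(-5.5°)) = 94.36 - j9.086 V
  V2 = 154·(cos(-45.0°) + j·sin(-45.0°)) = 108.9 - j108.9 V
  V3 = 177·(cos(139.4°) + j·sin(139.4°)) = -134.4 + j115.2 V
Step 2 — Sum components: V_total = 68.87 - j2.794 V.
Step 3 — Convert to polar: |V_total| = 68.92 V, ∠V_total = -2.3°.

V_total = 68.92∠-2.3° V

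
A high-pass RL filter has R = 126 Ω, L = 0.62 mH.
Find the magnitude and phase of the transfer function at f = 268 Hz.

Step 1 — Angular frequency: ω = 2π·268 = 1684 rad/s.
Step 2 — Transfer function: H(jω) = jωL/(R + jωL).
Step 3 — Numerator jωL = j·1.044; denominator R + jωL = 126 + j1.044.
Step 4 — H = 6.865e-05 + j0.008285.
Step 5 — Magnitude: |H| = 0.008286 (-41.6 dB); phase: φ = 89.5°.

|H| = 0.008286 (-41.6 dB), φ = 89.5°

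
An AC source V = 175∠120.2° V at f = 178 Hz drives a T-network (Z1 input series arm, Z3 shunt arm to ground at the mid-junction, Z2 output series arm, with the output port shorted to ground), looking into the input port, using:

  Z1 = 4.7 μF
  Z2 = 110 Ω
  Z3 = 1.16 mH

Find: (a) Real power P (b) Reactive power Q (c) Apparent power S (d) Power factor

Step 1 — Angular frequency: ω = 2π·f = 2π·178 = 1118 rad/s.
Step 2 — Component impedances:
  Z1: Z = 1/(jωC) = -j/(ω·C) = 0 - j190.2 Ω
  Z2: Z = R = 110 Ω
  Z3: Z = jωL = j·1118·0.00116 = 0 + j1.297 Ω
Step 3 — With the output port shorted to ground, the output series arm Z2 runs from the junction to ground; the shunt arm Z3 also runs from the junction to ground. They appear in parallel: Z3 || Z2 = 0.0153 + j1.297 Ω.
Step 4 — Series with input arm Z1: Z_in = Z1 + (Z3 || Z2) = 0.0153 - j188.9 Ω = 188.9∠-90.0° Ω.
Step 5 — Source phasor: V = 175∠120.2° V = -88.03 + j151.2 V.
Step 6 — Current: I = V / Z = -0.8005 - j0.4658 A = 0.9262∠-149.8° A.
Step 7 — Complex power: S = V·I* = 0.01312 - j162.1 VA.
Step 8 — Real power: P = Re(S) = 0.01312 W.
Step 9 — Reactive power: Q = Im(S) = -162.1 VAR.
Step 10 — Apparent power: |S| = 162.1 VA.
Step 11 — Power factor: PF = P/|S| = 8.097e-05 (leading).

(a) P = 0.01312 W  (b) Q = -162.1 VAR  (c) S = 162.1 VA  (d) PF = 8.097e-05 (leading)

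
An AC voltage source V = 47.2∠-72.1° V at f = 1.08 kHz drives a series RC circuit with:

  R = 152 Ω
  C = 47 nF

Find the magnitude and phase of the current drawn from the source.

Step 1 — Angular frequency: ω = 2π·f = 2π·1080 = 6786 rad/s.
Step 2 — Component impedances:
  R: Z = R = 152 Ω
  C: Z = 1/(jωC) = -j/(ω·C) = 0 - j3135 Ω
Step 3 — Series combination: Z_total = R + C = 152 - j3135 Ω = 3139∠-87.2° Ω.
Step 4 — Source phasor: V = 47.2∠-72.1° V = 14.51 - j44.92 V.
Step 5 — Ohm's law: I = V / Z_total = (14.51 - j44.92) / (152 - j3135) = 0.01452 + j0.003923 A.
Step 6 — Convert to polar: |I| = 0.01504 A, ∠I = 15.1°.

I = 0.01504∠15.1° A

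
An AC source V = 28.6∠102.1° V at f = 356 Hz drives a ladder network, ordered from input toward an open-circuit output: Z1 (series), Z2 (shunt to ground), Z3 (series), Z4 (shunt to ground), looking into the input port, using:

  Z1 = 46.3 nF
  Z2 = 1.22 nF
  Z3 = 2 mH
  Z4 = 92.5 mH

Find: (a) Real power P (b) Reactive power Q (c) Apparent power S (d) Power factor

Step 1 — Angular frequency: ω = 2π·f = 2π·356 = 2237 rad/s.
Step 2 — Component impedances:
  Z1: Z = 1/(jωC) = -j/(ω·C) = 0 - j9656 Ω
  Z2: Z = 1/(jωC) = -j/(ω·C) = 0 - j3.664e+05 Ω
  Z3: Z = jωL = j·2237·0.002 = 0 + j4.474 Ω
  Z4: Z = jωL = j·2237·0.0925 = 0 + j206.9 Ω
Step 3 — Ladder network (open output): work backward from the far end, alternating series and parallel combinations. Z_in = 0 - j9444 Ω = 9444∠-90.0° Ω.
Step 4 — Source phasor: V = 28.6∠102.1° V = -5.995 + j27.96 V.
Step 5 — Current: I = V / Z = -0.002961 - j0.0006348 A = 0.003028∠-167.9° A.
Step 6 — Complex power: S = V·I* = 0 - j0.08661 VA.
Step 7 — Real power: P = Re(S) = 0 W.
Step 8 — Reactive power: Q = Im(S) = -0.08661 VAR.
Step 9 — Apparent power: |S| = 0.08661 VA.
Step 10 — Power factor: PF = P/|S| = 0 (leading).

(a) P = 0 W  (b) Q = -0.08661 VAR  (c) S = 0.08661 VA  (d) PF = 0 (leading)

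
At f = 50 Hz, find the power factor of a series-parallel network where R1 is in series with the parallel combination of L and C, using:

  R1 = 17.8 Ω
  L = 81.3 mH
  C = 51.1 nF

Step 1 — Angular frequency: ω = 2π·f = 2π·50 = 314.2 rad/s.
Step 2 — Component impedances:
  R1: Z = R = 17.8 Ω
  L: Z = jωL = j·314.2·0.0813 = 0 + j25.54 Ω
  C: Z = 1/(jωC) = -j/(ω·C) = 0 - j6.229e+04 Ω
Step 3 — Parallel branch: L || C = 1/(1/L + 1/C) = 0 + j25.55 Ω.
Step 4 — Series with R1: Z_total = R1 + (L || C) = 17.8 + j25.55 Ω = 31.14∠55.1° Ω.
Step 5 — Power factor: PF = cos(φ) = Re(Z)/|Z| = 17.8/31.14 = 0.5716.
Step 6 — Type: Im(Z) = 25.55 ⇒ lagging (phase φ = 55.1°).

PF = 0.5716 (lagging, φ = 55.1°)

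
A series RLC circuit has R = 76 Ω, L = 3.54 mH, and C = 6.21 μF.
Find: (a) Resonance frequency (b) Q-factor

Step 1 — Resonance condition Im(Z)=0 gives ω₀ = 1/√(LC).
Step 2 — ω₀ = 1/√(0.00354·6.21e-06) = 6745 rad/s.
Step 3 — f₀ = ω₀/(2π) = 1073 Hz.
Step 4 — Series Q: Q = ω₀L/R = 6745·0.00354/76 = 0.3142.

(a) f₀ = 1073 Hz  (b) Q = 0.3142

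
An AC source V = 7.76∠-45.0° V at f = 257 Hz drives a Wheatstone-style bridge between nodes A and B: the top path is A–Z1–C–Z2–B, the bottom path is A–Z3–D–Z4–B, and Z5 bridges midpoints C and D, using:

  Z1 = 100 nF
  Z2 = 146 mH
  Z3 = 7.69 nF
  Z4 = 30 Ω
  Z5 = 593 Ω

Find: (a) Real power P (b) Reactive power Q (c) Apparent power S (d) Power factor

Step 1 — Angular frequency: ω = 2π·f = 2π·257 = 1615 rad/s.
Step 2 — Component impedances:
  Z1: Z = 1/(jωC) = -j/(ω·C) = 0 - j6193 Ω
  Z2: Z = jωL = j·1615·0.146 = 0 + j235.8 Ω
  Z3: Z = 1/(jωC) = -j/(ω·C) = 0 - j8.053e+04 Ω
  Z4: Z = R = 30 Ω
  Z5: Z = R = 593 Ω
Step 3 — Bridge requires nodal analysis (the Z5 bridge couples midpoints C and D, so the two paths cannot be reduced to a simple series/parallel combination). Setting node B to ground and injecting 1 A at node A, the 3-node admittance system at A, C, D solves to V_A = Z_AB = 68.22 - j5571 Ω = 5572∠-89.3° Ω.
Step 4 — Source phasor: V = 7.76∠-45.0° V = 5.487 - j5.487 V.
Step 5 — Current: I = V / Z = 0.0009968 + j0.0009727 A = 0.001393∠44.3° A.
Step 6 — Complex power: S = V·I* = 0.0001323 - j0.01081 VA.
Step 7 — Real power: P = Re(S) = 0.0001323 W.
Step 8 — Reactive power: Q = Im(S) = -0.01081 VAR.
Step 9 — Apparent power: |S| = 0.01081 VA.
Step 10 — Power factor: PF = P/|S| = 0.01224 (leading).

(a) P = 0.0001323 W  (b) Q = -0.01081 VAR  (c) S = 0.01081 VA  (d) PF = 0.01224 (leading)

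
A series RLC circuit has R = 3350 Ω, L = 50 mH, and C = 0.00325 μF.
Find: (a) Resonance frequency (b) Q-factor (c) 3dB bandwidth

Step 1 — Resonance: ω₀ = 1/√(LC) = 1/√(0.05·3.25e-09) = 7.845e+04 rad/s.
Step 2 — f₀ = ω₀/(2π) = 1.249e+04 Hz.
Step 3 — Series Q: Q = ω₀L/R = 7.845e+04·0.05/3350 = 1.171.
Step 4 — Bandwidth: Δω = ω₀/Q = 6.7e+04 rad/s; BW = Δω/(2π) = 1.066e+04 Hz.

(a) f₀ = 1.249e+04 Hz  (b) Q = 1.171  (c) BW = 1.066e+04 Hz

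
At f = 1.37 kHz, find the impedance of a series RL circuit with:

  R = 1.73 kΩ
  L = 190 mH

Step 1 — Angular frequency: ω = 2π·f = 2π·1370 = 8608 rad/s.
Step 2 — Component impedances:
  R: Z = R = 1730 Ω
  L: Z = jωL = j·8608·0.19 = 0 + j1636 Ω
Step 3 — Series combination: Z_total = R + L = 1730 + j1636 Ω = 2381∠43.4° Ω.

Z = 1730 + j1636 Ω = 2381∠43.4° Ω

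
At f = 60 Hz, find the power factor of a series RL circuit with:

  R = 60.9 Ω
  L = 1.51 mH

Step 1 — Angular frequency: ω = 2π·f = 2π·60 = 377 rad/s.
Step 2 — Component impedances:
  R: Z = R = 60.9 Ω
  L: Z = jωL = j·377·0.00151 = 0 + j0.5693 Ω
Step 3 — Series combination: Z_total = R + L = 60.9 + j0.5693 Ω = 60.9∠0.5° Ω.
Step 4 — Power factor: PF = cos(φ) = Re(Z)/|Z| = 60.9/60.9 = 1.
Step 5 — Type: Im(Z) = 0.5693 ⇒ lagging (phase φ = 0.5°).

PF = 1 (lagging, φ = 0.5°)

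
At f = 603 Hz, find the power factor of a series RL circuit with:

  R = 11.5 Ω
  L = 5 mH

Step 1 — Angular frequency: ω = 2π·f = 2π·603 = 3789 rad/s.
Step 2 — Component impedances:
  R: Z = R = 11.5 Ω
  L: Z = jωL = j·3789·0.005 = 0 + j18.94 Ω
Step 3 — Series combination: Z_total = R + L = 11.5 + j18.94 Ω = 22.16∠58.7° Ω.
Step 4 — Power factor: PF = cos(φ) = Re(Z)/|Z| = 11.5/22.161 = 0.5189.
Step 5 — Type: Im(Z) = 18.94 ⇒ lagging (phase φ = 58.7°).

PF = 0.5189 (lagging, φ = 58.7°)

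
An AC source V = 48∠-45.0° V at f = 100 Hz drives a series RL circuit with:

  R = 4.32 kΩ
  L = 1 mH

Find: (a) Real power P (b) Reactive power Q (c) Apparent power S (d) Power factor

Step 1 — Angular frequency: ω = 2π·f = 2π·100 = 628.3 rad/s.
Step 2 — Component impedances:
  R: Z = R = 4320 Ω
  L: Z = jωL = j·628.3·0.001 = 0 + j0.6283 Ω
Step 3 — Series combination: Z_total = R + L = 4320 + j0.6283 Ω = 4320∠0.0° Ω.
Step 4 — Source phasor: V = 48∠-45.0° V = 33.94 - j33.94 V.
Step 5 — Current: I = V / Z = 0.007856 - j0.007858 A = 0.01111∠-45.0° A.
Step 6 — Complex power: S = V·I* = 0.5333 + j7.757e-05 VA.
Step 7 — Real power: P = Re(S) = 0.5333 W.
Step 8 — Reactive power: Q = Im(S) = 7.757e-05 VAR.
Step 9 — Apparent power: |S| = 0.5333 VA.
Step 10 — Power factor: PF = P/|S| = 1 (lagging).

(a) P = 0.5333 W  (b) Q = 7.757e-05 VAR  (c) S = 0.5333 VA  (d) PF = 1 (lagging)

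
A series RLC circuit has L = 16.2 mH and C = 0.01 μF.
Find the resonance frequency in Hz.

Step 1 — Resonance condition Im(Z)=0 gives ω₀ = 1/√(LC).
Step 2 — ω₀ = 1/√(0.0162·1e-08) = 7.857e+04 rad/s.
Step 3 — f₀ = ω₀/(2π) = 1.25e+04 Hz.

f₀ = 1.25e+04 Hz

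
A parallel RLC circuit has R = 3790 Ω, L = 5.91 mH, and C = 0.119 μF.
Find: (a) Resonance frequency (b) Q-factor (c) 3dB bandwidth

Step 1 — Resonance: ω₀ = 1/√(LC) = 1/√(0.00591·1.19e-07) = 3.771e+04 rad/s.
Step 2 — f₀ = ω₀/(2π) = 6001 Hz.
Step 3 — Parallel Q: Q = R/(ω₀L) = 3790/(3.771e+04·0.00591) = 17.01.
Step 4 — Bandwidth: Δω = ω₀/Q = 2217 rad/s; BW = Δω/(2π) = 352.9 Hz.

(a) f₀ = 6001 Hz  (b) Q = 17.01  (c) BW = 352.9 Hz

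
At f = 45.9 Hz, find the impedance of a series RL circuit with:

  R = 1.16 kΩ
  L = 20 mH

Step 1 — Angular frequency: ω = 2π·f = 2π·45.9 = 288.4 rad/s.
Step 2 — Component impedances:
  R: Z = R = 1160 Ω
  L: Z = jωL = j·288.4·0.02 = 0 + j5.768 Ω
Step 3 — Series combination: Z_total = R + L = 1160 + j5.768 Ω = 1160∠0.3° Ω.

Z = 1160 + j5.768 Ω = 1160∠0.3° Ω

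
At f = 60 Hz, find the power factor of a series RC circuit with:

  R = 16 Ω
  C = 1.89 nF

Step 1 — Angular frequency: ω = 2π·f = 2π·60 = 377 rad/s.
Step 2 — Component impedances:
  R: Z = R = 16 Ω
  C: Z = 1/(jωC) = -j/(ω·C) = 0 - j1.403e+06 Ω
Step 3 — Series combination: Z_total = R + C = 16 - j1.403e+06 Ω = 1.403e+06∠-90.0° Ω.
Step 4 — Power factor: PF = cos(φ) = Re(Z)/|Z| = 16/1.403e+06 = 1.14e-05.
Step 5 — Type: Im(Z) = -1.403e+06 ⇒ leading (phase φ = -90.0°).

PF = 1.14e-05 (leading, φ = -90.0°)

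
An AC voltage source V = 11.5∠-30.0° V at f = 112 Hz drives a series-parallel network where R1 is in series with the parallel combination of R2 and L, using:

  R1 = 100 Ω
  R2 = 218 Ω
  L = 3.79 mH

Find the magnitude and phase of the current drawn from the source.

Step 1 — Angular frequency: ω = 2π·f = 2π·112 = 703.7 rad/s.
Step 2 — Component impedances:
  R1: Z = R = 100 Ω
  R2: Z = R = 218 Ω
  L: Z = jωL = j·703.7·0.00379 = 0 + j2.667 Ω
Step 3 — Parallel branch: R2 || L = 1/(1/R2 + 1/L) = 0.03263 + j2.667 Ω.
Step 4 — Series with R1: Z_total = R1 + (R2 || L) = 100 + j2.667 Ω = 100.1∠1.5° Ω.
Step 5 — Source phasor: V = 11.5∠-30.0° V = 9.959 - j5.75 V.
Step 6 — Ohm's law: I = V / Z_total = (9.959 - j5.75) / (100 + j2.667) = 0.09796 - j0.06009 A.
Step 7 — Convert to polar: |I| = 0.1149 A, ∠I = -31.5°.

I = 0.1149∠-31.5° A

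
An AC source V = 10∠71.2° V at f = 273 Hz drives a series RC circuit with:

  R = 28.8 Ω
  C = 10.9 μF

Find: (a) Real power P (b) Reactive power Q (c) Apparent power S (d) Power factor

Step 1 — Angular frequency: ω = 2π·f = 2π·273 = 1715 rad/s.
Step 2 — Component impedances:
  R: Z = R = 28.8 Ω
  C: Z = 1/(jωC) = -j/(ω·C) = 0 - j53.48 Ω
Step 3 — Series combination: Z_total = R + C = 28.8 - j53.48 Ω = 60.75∠-61.7° Ω.
Step 4 — Source phasor: V = 10∠71.2° V = 3.223 + j9.466 V.
Step 5 — Current: I = V / Z = -0.1121 + j0.1206 A = 0.1646∠132.9° A.
Step 6 — Complex power: S = V·I* = 0.7805 - j1.449 VA.
Step 7 — Real power: P = Re(S) = 0.7805 W.
Step 8 — Reactive power: Q = Im(S) = -1.449 VAR.
Step 9 — Apparent power: |S| = 1.646 VA.
Step 10 — Power factor: PF = P/|S| = 0.4741 (leading).

(a) P = 0.7805 W  (b) Q = -1.449 VAR  (c) S = 1.646 VA  (d) PF = 0.4741 (leading)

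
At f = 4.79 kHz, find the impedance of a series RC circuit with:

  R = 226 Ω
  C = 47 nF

Step 1 — Angular frequency: ω = 2π·f = 2π·4790 = 3.01e+04 rad/s.
Step 2 — Component impedances:
  R: Z = R = 226 Ω
  C: Z = 1/(jωC) = -j/(ω·C) = 0 - j706.9 Ω
Step 3 — Series combination: Z_total = R + C = 226 - j706.9 Ω = 742.2∠-72.3° Ω.

Z = 226 - j706.9 Ω = 742.2∠-72.3° Ω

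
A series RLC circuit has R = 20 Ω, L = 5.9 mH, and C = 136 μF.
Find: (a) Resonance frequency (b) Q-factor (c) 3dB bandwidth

Step 1 — Resonance condition Im(Z)=0 gives ω₀ = 1/√(LC).
Step 2 — ω₀ = 1/√(0.0059·0.000136) = 1116 rad/s.
Step 3 — f₀ = ω₀/(2π) = 177.7 Hz.
Step 4 — Series Q: Q = ω₀L/R = 1116·0.0059/20 = 0.3293.
Step 5 — 3dB bandwidth: Δω = ω₀/Q = 3390 rad/s; BW = Δω/(2π) = 539.5 Hz.

(a) f₀ = 177.7 Hz  (b) Q = 0.3293  (c) BW = 539.5 Hz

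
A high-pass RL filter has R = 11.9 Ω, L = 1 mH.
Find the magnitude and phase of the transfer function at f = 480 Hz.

Step 1 — Angular frequency: ω = 2π·480 = 3016 rad/s.
Step 2 — Transfer function: H(jω) = jωL/(R + jωL).
Step 3 — Numerator jωL = j·3.016; denominator R + jωL = 11.9 + j3.016.
Step 4 — H = 0.06035 + j0.2381.
Step 5 — Magnitude: |H| = 0.2457 (-12.2 dB); phase: φ = 75.8°.

|H| = 0.2457 (-12.2 dB), φ = 75.8°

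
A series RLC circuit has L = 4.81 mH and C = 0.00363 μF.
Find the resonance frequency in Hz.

Step 1 — Resonance condition Im(Z)=0 gives ω₀ = 1/√(LC).
Step 2 — ω₀ = 1/√(0.00481·3.63e-09) = 2.393e+05 rad/s.
Step 3 — f₀ = ω₀/(2π) = 3.809e+04 Hz.

f₀ = 3.809e+04 Hz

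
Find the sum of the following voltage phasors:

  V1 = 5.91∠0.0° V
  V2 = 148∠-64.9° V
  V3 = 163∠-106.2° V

Step 1 — Convert each phasor to rectangular form:
  V1 = 5.91·(cos(0.0°) + j·sin(0.0°)) = 5.91 V
  V2 = 148·(cos(-64.9°) + j·sin(-64.9°)) = 62.78 - j134 V
  V3 = 163·(cos(-106.2°) + j·sin(-106.2°)) = -45.48 - j156.5 V
Step 2 — Sum components: V_total = 23.22 - j290.6 V.
Step 3 — Convert to polar: |V_total| = 291.5 V, ∠V_total = -85.4°.

V_total = 291.5∠-85.4° V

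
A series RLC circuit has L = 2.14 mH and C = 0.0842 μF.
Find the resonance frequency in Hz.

Step 1 — Resonance condition Im(Z)=0 gives ω₀ = 1/√(LC).
Step 2 — ω₀ = 1/√(0.00214·8.42e-08) = 7.45e+04 rad/s.
Step 3 — f₀ = ω₀/(2π) = 1.186e+04 Hz.

f₀ = 1.186e+04 Hz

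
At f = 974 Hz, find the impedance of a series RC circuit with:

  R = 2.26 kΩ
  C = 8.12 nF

Step 1 — Angular frequency: ω = 2π·f = 2π·974 = 6120 rad/s.
Step 2 — Component impedances:
  R: Z = R = 2260 Ω
  C: Z = 1/(jωC) = -j/(ω·C) = 0 - j2.012e+04 Ω
Step 3 — Series combination: Z_total = R + C = 2260 - j2.012e+04 Ω = 2.025e+04∠-83.6° Ω.

Z = 2260 - j2.012e+04 Ω = 2.025e+04∠-83.6° Ω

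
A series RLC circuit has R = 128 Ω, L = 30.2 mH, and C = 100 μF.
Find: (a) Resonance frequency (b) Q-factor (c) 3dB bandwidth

Step 1 — Resonance: ω₀ = 1/√(LC) = 1/√(0.0302·0.0001) = 575.4 rad/s.
Step 2 — f₀ = ω₀/(2π) = 91.58 Hz.
Step 3 — Series Q: Q = ω₀L/R = 575.4·0.0302/128 = 0.1358.
Step 4 — Bandwidth: Δω = ω₀/Q = 4238 rad/s; BW = Δω/(2π) = 674.6 Hz.

(a) f₀ = 91.58 Hz  (b) Q = 0.1358  (c) BW = 674.6 Hz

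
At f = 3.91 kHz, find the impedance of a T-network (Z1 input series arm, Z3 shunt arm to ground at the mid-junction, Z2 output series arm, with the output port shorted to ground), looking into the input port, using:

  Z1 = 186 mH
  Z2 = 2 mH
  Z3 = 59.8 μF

Step 1 — Angular frequency: ω = 2π·f = 2π·3910 = 2.457e+04 rad/s.
Step 2 — Component impedances:
  Z1: Z = jωL = j·2.457e+04·0.186 = 0 + j4570 Ω
  Z2: Z = jωL = j·2.457e+04·0.002 = 0 + j49.13 Ω
  Z3: Z = 1/(jωC) = -j/(ω·C) = 0 - j0.6807 Ω
Step 3 — With the output port shorted to ground, the output series arm Z2 runs from the junction to ground; the shunt arm Z3 also runs from the junction to ground. They appear in parallel: Z3 || Z2 = 0 - j0.6902 Ω.
Step 4 — Series with input arm Z1: Z_in = Z1 + (Z3 || Z2) = 0 + j4569 Ω = 4569∠90.0° Ω.

Z = 0 + j4569 Ω = 4569∠90.0° Ω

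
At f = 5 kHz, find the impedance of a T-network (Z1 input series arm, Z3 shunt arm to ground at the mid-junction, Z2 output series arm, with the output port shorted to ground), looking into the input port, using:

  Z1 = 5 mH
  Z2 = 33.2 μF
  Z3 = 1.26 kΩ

Step 1 — Angular frequency: ω = 2π·f = 2π·5000 = 3.142e+04 rad/s.
Step 2 — Component impedances:
  Z1: Z = jωL = j·3.142e+04·0.005 = 0 + j157.1 Ω
  Z2: Z = 1/(jωC) = -j/(ω·C) = 0 - j0.9588 Ω
  Z3: Z = R = 1260 Ω
Step 3 — With the output port shorted to ground, the output series arm Z2 runs from the junction to ground; the shunt arm Z3 also runs from the junction to ground. They appear in parallel: Z3 || Z2 = 0.0007295 - j0.9588 Ω.
Step 4 — Series with input arm Z1: Z_in = Z1 + (Z3 || Z2) = 0.0007295 + j156.1 Ω = 156.1∠90.0° Ω.

Z = 0.0007295 + j156.1 Ω = 156.1∠90.0° Ω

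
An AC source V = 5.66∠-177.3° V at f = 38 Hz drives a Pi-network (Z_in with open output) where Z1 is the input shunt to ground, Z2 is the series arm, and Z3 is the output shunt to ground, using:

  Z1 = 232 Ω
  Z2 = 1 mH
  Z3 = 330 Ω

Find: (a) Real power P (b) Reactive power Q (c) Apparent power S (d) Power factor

Step 1 — Angular frequency: ω = 2π·f = 2π·38 = 238.8 rad/s.
Step 2 — Component impedances:
  Z1: Z = R = 232 Ω
  Z2: Z = jωL = j·238.8·0.001 = 0 + j0.2388 Ω
  Z3: Z = R = 330 Ω
Step 3 — With open output, the series arm Z2 and the output shunt Z3 appear in series to ground: Z2 + Z3 = 330 + j0.2388 Ω.
Step 4 — Parallel with input shunt Z1: Z_in = Z1 || (Z2 + Z3) = 136.2 + j0.04069 Ω = 136.2∠0.0° Ω.
Step 5 — Source phasor: V = 5.66∠-177.3° V = -5.654 - j0.2666 V.
Step 6 — Current: I = V / Z = -0.0415 - j0.001945 A = 0.04155∠-177.3° A.
Step 7 — Complex power: S = V·I* = 0.2352 + j7.024e-05 VA.
Step 8 — Real power: P = Re(S) = 0.2352 W.
Step 9 — Reactive power: Q = Im(S) = 7.024e-05 VAR.
Step 10 — Apparent power: |S| = 0.2352 VA.
Step 11 — Power factor: PF = P/|S| = 1 (lagging).

(a) P = 0.2352 W  (b) Q = 7.024e-05 VAR  (c) S = 0.2352 VA  (d) PF = 1 (lagging)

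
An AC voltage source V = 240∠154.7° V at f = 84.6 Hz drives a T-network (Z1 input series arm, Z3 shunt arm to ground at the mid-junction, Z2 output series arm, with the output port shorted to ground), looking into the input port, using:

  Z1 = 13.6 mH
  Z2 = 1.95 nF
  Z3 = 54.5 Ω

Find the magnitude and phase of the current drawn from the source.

Step 1 — Angular frequency: ω = 2π·f = 2π·84.6 = 531.6 rad/s.
Step 2 — Component impedances:
  Z1: Z = jωL = j·531.6·0.0136 = 0 + j7.229 Ω
  Z2: Z = 1/(jωC) = -j/(ω·C) = 0 - j9.648e+05 Ω
  Z3: Z = R = 54.5 Ω
Step 3 — With the output port shorted to ground, the output series arm Z2 runs from the junction to ground; the shunt arm Z3 also runs from the junction to ground. They appear in parallel: Z3 || Z2 = 54.5 - j0.003079 Ω.
Step 4 — Series with input arm Z1: Z_in = Z1 + (Z3 || Z2) = 54.5 + j7.226 Ω = 54.98∠7.6° Ω.
Step 5 — Source phasor: V = 240∠154.7° V = -217 + j102.6 V.
Step 6 — Ohm's law: I = V / Z_total = (-217 + j102.6) / (54.5 + j7.226) = -3.667 + j2.368 A.
Step 7 — Convert to polar: |I| = 4.365 A, ∠I = 147.1°.

I = 4.365∠147.1° A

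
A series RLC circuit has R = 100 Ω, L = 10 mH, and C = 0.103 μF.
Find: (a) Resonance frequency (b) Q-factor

Step 1 — Resonance condition Im(Z)=0 gives ω₀ = 1/√(LC).
Step 2 — ω₀ = 1/√(0.01·1.03e-07) = 3.116e+04 rad/s.
Step 3 — f₀ = ω₀/(2π) = 4959 Hz.
Step 4 — Series Q: Q = ω₀L/R = 3.116e+04·0.01/100 = 3.116.

(a) f₀ = 4959 Hz  (b) Q = 3.116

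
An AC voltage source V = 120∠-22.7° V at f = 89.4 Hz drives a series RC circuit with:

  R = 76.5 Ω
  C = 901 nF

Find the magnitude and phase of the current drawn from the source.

Step 1 — Angular frequency: ω = 2π·f = 2π·89.4 = 561.7 rad/s.
Step 2 — Component impedances:
  R: Z = R = 76.5 Ω
  C: Z = 1/(jωC) = -j/(ω·C) = 0 - j1976 Ω
Step 3 — Series combination: Z_total = R + C = 76.5 - j1976 Ω = 1977∠-87.8° Ω.
Step 4 — Source phasor: V = 120∠-22.7° V = 110.7 - j46.31 V.
Step 5 — Ohm's law: I = V / Z_total = (110.7 - j46.31) / (76.5 - j1976) = 0.02557 + j0.05504 A.
Step 6 — Convert to polar: |I| = 0.06069 A, ∠I = 65.1°.

I = 0.06069∠65.1° A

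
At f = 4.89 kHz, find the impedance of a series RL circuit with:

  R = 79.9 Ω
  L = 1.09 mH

Step 1 — Angular frequency: ω = 2π·f = 2π·4890 = 3.072e+04 rad/s.
Step 2 — Component impedances:
  R: Z = R = 79.9 Ω
  L: Z = jωL = j·3.072e+04·0.00109 = 0 + j33.49 Ω
Step 3 — Series combination: Z_total = R + L = 79.9 + j33.49 Ω = 86.63∠22.7° Ω.

Z = 79.9 + j33.49 Ω = 86.63∠22.7° Ω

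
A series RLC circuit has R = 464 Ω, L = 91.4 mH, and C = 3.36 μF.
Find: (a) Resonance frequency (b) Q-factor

Step 1 — Resonance condition Im(Z)=0 gives ω₀ = 1/√(LC).
Step 2 — ω₀ = 1/√(0.0914·3.36e-06) = 1805 rad/s.
Step 3 — f₀ = ω₀/(2π) = 287.2 Hz.
Step 4 — Series Q: Q = ω₀L/R = 1805·0.0914/464 = 0.3555.

(a) f₀ = 287.2 Hz  (b) Q = 0.3555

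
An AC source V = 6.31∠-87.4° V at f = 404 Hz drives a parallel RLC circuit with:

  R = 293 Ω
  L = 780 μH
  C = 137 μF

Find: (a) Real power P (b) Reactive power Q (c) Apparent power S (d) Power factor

Step 1 — Angular frequency: ω = 2π·f = 2π·404 = 2538 rad/s.
Step 2 — Component impedances:
  R: Z = R = 293 Ω
  L: Z = jωL = j·2538·0.00078 = 0 + j1.98 Ω
  C: Z = 1/(jωC) = -j/(ω·C) = 0 - j2.876 Ω
Step 3 — Parallel combination: 1/Z_total = 1/R + 1/L + 1/C; Z_total = 0.1379 + j6.354 Ω = 6.356∠88.8° Ω.
Step 4 — Source phasor: V = 6.31∠-87.4° V = 0.2862 - j6.304 V.
Step 5 — Current: I = V / Z = -0.9906 - j0.06654 A = 0.9928∠-176.2° A.
Step 6 — Complex power: S = V·I* = 0.1359 + j6.263 VA.
Step 7 — Real power: P = Re(S) = 0.1359 W.
Step 8 — Reactive power: Q = Im(S) = 6.263 VAR.
Step 9 — Apparent power: |S| = 6.265 VA.
Step 10 — Power factor: PF = P/|S| = 0.02169 (lagging).

(a) P = 0.1359 W  (b) Q = 6.263 VAR  (c) S = 6.265 VA  (d) PF = 0.02169 (lagging)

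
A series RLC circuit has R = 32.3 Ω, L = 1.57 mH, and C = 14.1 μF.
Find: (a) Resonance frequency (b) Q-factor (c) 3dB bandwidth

Step 1 — Resonance: ω₀ = 1/√(LC) = 1/√(0.00157·1.41e-05) = 6721 rad/s.
Step 2 — f₀ = ω₀/(2π) = 1070 Hz.
Step 3 — Series Q: Q = ω₀L/R = 6721·0.00157/32.3 = 0.3267.
Step 4 — Bandwidth: Δω = ω₀/Q = 2.057e+04 rad/s; BW = Δω/(2π) = 3274 Hz.

(a) f₀ = 1070 Hz  (b) Q = 0.3267  (c) BW = 3274 Hz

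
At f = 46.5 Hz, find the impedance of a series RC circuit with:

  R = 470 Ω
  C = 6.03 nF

Step 1 — Angular frequency: ω = 2π·f = 2π·46.5 = 292.2 rad/s.
Step 2 — Component impedances:
  R: Z = R = 470 Ω
  C: Z = 1/(jωC) = -j/(ω·C) = 0 - j5.676e+05 Ω
Step 3 — Series combination: Z_total = R + C = 470 - j5.676e+05 Ω = 5.676e+05∠-90.0° Ω.

Z = 470 - j5.676e+05 Ω = 5.676e+05∠-90.0° Ω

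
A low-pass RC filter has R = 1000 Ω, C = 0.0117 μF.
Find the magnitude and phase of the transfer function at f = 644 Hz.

Step 1 — Angular frequency: ω = 2π·644 = 4046 rad/s.
Step 2 — Transfer function: H(jω) = 1/(1 + jωRC).
Step 3 — Denominator: 1 + jωRC = 1 + j·4046·1000·1.17e-08 = 1 + j0.04734.
Step 4 — H = 0.9978 - j0.04724.
Step 5 — Magnitude: |H| = 0.9989 (-0.0 dB); phase: φ = -2.7°.

|H| = 0.9989 (-0.0 dB), φ = -2.7°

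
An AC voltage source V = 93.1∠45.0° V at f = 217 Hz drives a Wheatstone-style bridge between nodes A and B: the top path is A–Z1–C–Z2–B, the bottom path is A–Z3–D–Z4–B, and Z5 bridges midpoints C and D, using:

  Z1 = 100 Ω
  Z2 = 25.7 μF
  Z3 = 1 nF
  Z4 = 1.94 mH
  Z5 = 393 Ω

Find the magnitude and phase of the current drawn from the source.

Step 1 — Angular frequency: ω = 2π·f = 2π·217 = 1363 rad/s.
Step 2 — Component impedances:
  Z1: Z = R = 100 Ω
  Z2: Z = 1/(jωC) = -j/(ω·C) = 0 - j28.54 Ω
  Z3: Z = 1/(jωC) = -j/(ω·C) = 0 - j7.334e+05 Ω
  Z4: Z = jωL = j·1363·0.00194 = 0 + j2.645 Ω
  Z5: Z = R = 393 Ω
Step 3 — Bridge requires nodal analysis (the Z5 bridge couples midpoints C and D, so the two paths cannot be reduced to a simple series/parallel combination). Setting node B to ground and injecting 1 A at node A, the 3-node admittance system at A, C, D solves to V_A = Z_AB = 102.1 - j28.42 Ω = 105.9∠-15.6° Ω.
Step 4 — Source phasor: V = 93.1∠45.0° V = 65.83 + j65.83 V.
Step 5 — Ohm's law: I = V / Z_total = (65.83 + j65.83) / (102.1 - j28.42) = 0.432 + j0.7653 A.
Step 6 — Convert to polar: |I| = 0.8788 A, ∠I = 60.6°.

I = 0.8788∠60.6° A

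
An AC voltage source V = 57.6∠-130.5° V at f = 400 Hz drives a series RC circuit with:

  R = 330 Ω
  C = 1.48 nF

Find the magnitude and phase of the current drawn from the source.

Step 1 — Angular frequency: ω = 2π·f = 2π·400 = 2513 rad/s.
Step 2 — Component impedances:
  R: Z = R = 330 Ω
  C: Z = 1/(jωC) = -j/(ω·C) = 0 - j2.688e+05 Ω
Step 3 — Series combination: Z_total = R + C = 330 - j2.688e+05 Ω = 2.688e+05∠-89.9° Ω.
Step 4 — Source phasor: V = 57.6∠-130.5° V = -37.41 - j43.8 V.
Step 5 — Ohm's law: I = V / Z_total = (-37.41 - j43.8) / (330 - j2.688e+05) = 0.0001627 - j0.0001393 A.
Step 6 — Convert to polar: |I| = 0.0002143 A, ∠I = -40.6°.

I = 0.0002143∠-40.6° A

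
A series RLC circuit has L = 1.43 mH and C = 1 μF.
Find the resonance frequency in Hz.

Step 1 — Resonance condition Im(Z)=0 gives ω₀ = 1/√(LC).
Step 2 — ω₀ = 1/√(0.00143·1e-06) = 2.644e+04 rad/s.
Step 3 — f₀ = ω₀/(2π) = 4209 Hz.

f₀ = 4209 Hz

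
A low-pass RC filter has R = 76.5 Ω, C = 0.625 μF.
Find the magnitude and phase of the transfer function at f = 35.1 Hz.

Step 1 — Angular frequency: ω = 2π·35.1 = 220.5 rad/s.
Step 2 — Transfer function: H(jω) = 1/(1 + jωRC).
Step 3 — Denominator: 1 + jωRC = 1 + j·220.5·76.5·6.25e-07 = 1 + j0.01054.
Step 4 — H = 0.9999 - j0.01054.
Step 5 — Magnitude: |H| = 0.9999 (-0.0 dB); phase: φ = -0.6°.

|H| = 0.9999 (-0.0 dB), φ = -0.6°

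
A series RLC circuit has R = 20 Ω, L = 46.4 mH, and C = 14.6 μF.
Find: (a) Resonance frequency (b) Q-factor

Step 1 — Resonance condition Im(Z)=0 gives ω₀ = 1/√(LC).
Step 2 — ω₀ = 1/√(0.0464·1.46e-05) = 1215 rad/s.
Step 3 — f₀ = ω₀/(2π) = 193.4 Hz.
Step 4 — Series Q: Q = ω₀L/R = 1215·0.0464/20 = 2.819.

(a) f₀ = 193.4 Hz  (b) Q = 2.819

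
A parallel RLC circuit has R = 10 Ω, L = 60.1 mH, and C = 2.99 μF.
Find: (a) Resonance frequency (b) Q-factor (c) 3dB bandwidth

Step 1 — Resonance: ω₀ = 1/√(LC) = 1/√(0.0601·2.99e-06) = 2359 rad/s.
Step 2 — f₀ = ω₀/(2π) = 375.4 Hz.
Step 3 — Parallel Q: Q = R/(ω₀L) = 10/(2359·0.0601) = 0.07053.
Step 4 — Bandwidth: Δω = ω₀/Q = 3.344e+04 rad/s; BW = Δω/(2π) = 5323 Hz.

(a) f₀ = 375.4 Hz  (b) Q = 0.07053  (c) BW = 5323 Hz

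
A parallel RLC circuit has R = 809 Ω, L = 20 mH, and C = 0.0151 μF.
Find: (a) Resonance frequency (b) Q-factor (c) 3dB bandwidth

Step 1 — Resonance: ω₀ = 1/√(LC) = 1/√(0.02·1.51e-08) = 5.754e+04 rad/s.
Step 2 — f₀ = ω₀/(2π) = 9158 Hz.
Step 3 — Parallel Q: Q = R/(ω₀L) = 809/(5.754e+04·0.02) = 0.7029.
Step 4 — Bandwidth: Δω = ω₀/Q = 8.186e+04 rad/s; BW = Δω/(2π) = 1.303e+04 Hz.

(a) f₀ = 9158 Hz  (b) Q = 0.7029  (c) BW = 1.303e+04 Hz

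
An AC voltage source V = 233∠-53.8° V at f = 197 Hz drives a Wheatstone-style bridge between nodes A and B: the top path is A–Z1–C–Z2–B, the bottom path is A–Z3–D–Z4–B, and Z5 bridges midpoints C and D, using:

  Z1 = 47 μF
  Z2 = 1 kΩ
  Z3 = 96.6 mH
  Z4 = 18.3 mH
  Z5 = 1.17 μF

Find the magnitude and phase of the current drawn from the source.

Step 1 — Angular frequency: ω = 2π·f = 2π·197 = 1238 rad/s.
Step 2 — Component impedances:
  Z1: Z = 1/(jωC) = -j/(ω·C) = 0 - j17.19 Ω
  Z2: Z = R = 1000 Ω
  Z3: Z = jωL = j·1238·0.0966 = 0 + j119.6 Ω
  Z4: Z = jωL = j·1238·0.0183 = 0 + j22.65 Ω
  Z5: Z = 1/(jωC) = -j/(ω·C) = 0 - j690.5 Ω
Step 3 — Bridge requires nodal analysis (the Z5 bridge couples midpoints C and D, so the two paths cannot be reduced to a simple series/parallel combination). Setting node B to ground and injecting 1 A at node A, the 3-node admittance system at A, C, D solves to V_A = Z_AB = 26.05 + j162.8 Ω = 164.9∠80.9° Ω.
Step 4 — Source phasor: V = 233∠-53.8° V = 137.6 - j188 V.
Step 5 — Ohm's law: I = V / Z_total = (137.6 - j188) / (26.05 + j162.8) = -0.9942 - j1.004 A.
Step 6 — Convert to polar: |I| = 1.413 A, ∠I = -134.7°.

I = 1.413∠-134.7° A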